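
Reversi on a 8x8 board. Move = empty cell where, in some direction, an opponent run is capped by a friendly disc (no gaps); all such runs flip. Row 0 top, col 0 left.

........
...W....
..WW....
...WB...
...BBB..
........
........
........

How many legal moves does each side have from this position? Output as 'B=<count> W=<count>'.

Answer: B=4 W=4

Derivation:
-- B to move --
(0,2): no bracket -> illegal
(0,3): flips 3 -> legal
(0,4): no bracket -> illegal
(1,1): flips 2 -> legal
(1,2): flips 1 -> legal
(1,4): no bracket -> illegal
(2,1): no bracket -> illegal
(2,4): no bracket -> illegal
(3,1): no bracket -> illegal
(3,2): flips 1 -> legal
(4,2): no bracket -> illegal
B mobility = 4
-- W to move --
(2,4): no bracket -> illegal
(2,5): no bracket -> illegal
(3,2): no bracket -> illegal
(3,5): flips 1 -> legal
(3,6): no bracket -> illegal
(4,2): no bracket -> illegal
(4,6): no bracket -> illegal
(5,2): no bracket -> illegal
(5,3): flips 1 -> legal
(5,4): no bracket -> illegal
(5,5): flips 1 -> legal
(5,6): flips 2 -> legal
W mobility = 4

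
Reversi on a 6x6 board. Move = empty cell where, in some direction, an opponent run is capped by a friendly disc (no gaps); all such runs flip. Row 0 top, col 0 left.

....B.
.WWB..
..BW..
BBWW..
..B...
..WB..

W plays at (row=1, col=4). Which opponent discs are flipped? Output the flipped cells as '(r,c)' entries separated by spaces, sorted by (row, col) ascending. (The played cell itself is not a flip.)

Dir NW: first cell '.' (not opp) -> no flip
Dir N: opp run (0,4), next=edge -> no flip
Dir NE: first cell '.' (not opp) -> no flip
Dir W: opp run (1,3) capped by W -> flip
Dir E: first cell '.' (not opp) -> no flip
Dir SW: first cell 'W' (not opp) -> no flip
Dir S: first cell '.' (not opp) -> no flip
Dir SE: first cell '.' (not opp) -> no flip

Answer: (1,3)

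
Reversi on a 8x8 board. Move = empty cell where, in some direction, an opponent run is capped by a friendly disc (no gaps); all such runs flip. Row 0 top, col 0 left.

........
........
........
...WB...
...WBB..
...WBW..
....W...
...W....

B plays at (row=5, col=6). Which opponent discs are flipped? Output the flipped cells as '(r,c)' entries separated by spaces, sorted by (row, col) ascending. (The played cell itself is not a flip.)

Answer: (5,5)

Derivation:
Dir NW: first cell 'B' (not opp) -> no flip
Dir N: first cell '.' (not opp) -> no flip
Dir NE: first cell '.' (not opp) -> no flip
Dir W: opp run (5,5) capped by B -> flip
Dir E: first cell '.' (not opp) -> no flip
Dir SW: first cell '.' (not opp) -> no flip
Dir S: first cell '.' (not opp) -> no flip
Dir SE: first cell '.' (not opp) -> no flip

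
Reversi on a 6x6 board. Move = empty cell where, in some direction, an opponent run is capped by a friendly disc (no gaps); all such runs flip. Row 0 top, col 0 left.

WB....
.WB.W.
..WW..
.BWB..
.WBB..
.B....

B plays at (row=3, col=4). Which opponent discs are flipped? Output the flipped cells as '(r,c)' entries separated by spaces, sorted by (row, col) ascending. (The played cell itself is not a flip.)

Answer: (2,3)

Derivation:
Dir NW: opp run (2,3) capped by B -> flip
Dir N: first cell '.' (not opp) -> no flip
Dir NE: first cell '.' (not opp) -> no flip
Dir W: first cell 'B' (not opp) -> no flip
Dir E: first cell '.' (not opp) -> no flip
Dir SW: first cell 'B' (not opp) -> no flip
Dir S: first cell '.' (not opp) -> no flip
Dir SE: first cell '.' (not opp) -> no flip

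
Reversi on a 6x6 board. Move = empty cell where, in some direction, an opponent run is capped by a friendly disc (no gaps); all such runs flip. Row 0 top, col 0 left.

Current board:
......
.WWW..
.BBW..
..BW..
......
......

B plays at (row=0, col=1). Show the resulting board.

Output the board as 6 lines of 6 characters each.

Place B at (0,1); scan 8 dirs for brackets.
Dir NW: edge -> no flip
Dir N: edge -> no flip
Dir NE: edge -> no flip
Dir W: first cell '.' (not opp) -> no flip
Dir E: first cell '.' (not opp) -> no flip
Dir SW: first cell '.' (not opp) -> no flip
Dir S: opp run (1,1) capped by B -> flip
Dir SE: opp run (1,2) (2,3), next='.' -> no flip
All flips: (1,1)

Answer: .B....
.BWW..
.BBW..
..BW..
......
......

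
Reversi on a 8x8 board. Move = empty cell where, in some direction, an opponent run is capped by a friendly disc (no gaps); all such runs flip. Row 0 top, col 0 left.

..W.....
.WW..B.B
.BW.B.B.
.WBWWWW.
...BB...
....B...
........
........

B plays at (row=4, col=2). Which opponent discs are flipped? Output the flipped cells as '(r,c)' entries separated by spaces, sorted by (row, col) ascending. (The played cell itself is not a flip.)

Dir NW: opp run (3,1), next='.' -> no flip
Dir N: first cell 'B' (not opp) -> no flip
Dir NE: opp run (3,3) capped by B -> flip
Dir W: first cell '.' (not opp) -> no flip
Dir E: first cell 'B' (not opp) -> no flip
Dir SW: first cell '.' (not opp) -> no flip
Dir S: first cell '.' (not opp) -> no flip
Dir SE: first cell '.' (not opp) -> no flip

Answer: (3,3)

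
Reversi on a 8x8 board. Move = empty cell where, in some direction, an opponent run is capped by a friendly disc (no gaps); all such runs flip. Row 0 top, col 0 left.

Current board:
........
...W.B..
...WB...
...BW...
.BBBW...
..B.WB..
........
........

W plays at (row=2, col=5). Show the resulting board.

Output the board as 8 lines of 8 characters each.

Answer: ........
...W.B..
...WWW..
...BW...
.BBBW...
..B.WB..
........
........

Derivation:
Place W at (2,5); scan 8 dirs for brackets.
Dir NW: first cell '.' (not opp) -> no flip
Dir N: opp run (1,5), next='.' -> no flip
Dir NE: first cell '.' (not opp) -> no flip
Dir W: opp run (2,4) capped by W -> flip
Dir E: first cell '.' (not opp) -> no flip
Dir SW: first cell 'W' (not opp) -> no flip
Dir S: first cell '.' (not opp) -> no flip
Dir SE: first cell '.' (not opp) -> no flip
All flips: (2,4)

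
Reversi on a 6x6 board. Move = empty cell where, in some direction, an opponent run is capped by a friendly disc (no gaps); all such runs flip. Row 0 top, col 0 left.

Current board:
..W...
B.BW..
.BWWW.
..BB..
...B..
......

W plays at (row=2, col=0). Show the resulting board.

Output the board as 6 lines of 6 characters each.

Answer: ..W...
B.BW..
WWWWW.
..BB..
...B..
......

Derivation:
Place W at (2,0); scan 8 dirs for brackets.
Dir NW: edge -> no flip
Dir N: opp run (1,0), next='.' -> no flip
Dir NE: first cell '.' (not opp) -> no flip
Dir W: edge -> no flip
Dir E: opp run (2,1) capped by W -> flip
Dir SW: edge -> no flip
Dir S: first cell '.' (not opp) -> no flip
Dir SE: first cell '.' (not opp) -> no flip
All flips: (2,1)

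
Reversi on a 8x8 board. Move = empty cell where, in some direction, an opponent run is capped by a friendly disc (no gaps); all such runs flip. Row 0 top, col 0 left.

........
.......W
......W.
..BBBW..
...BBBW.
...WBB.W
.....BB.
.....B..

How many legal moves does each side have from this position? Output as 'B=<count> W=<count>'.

-- B to move --
(0,6): no bracket -> illegal
(0,7): no bracket -> illegal
(1,5): no bracket -> illegal
(1,6): no bracket -> illegal
(2,4): no bracket -> illegal
(2,5): flips 1 -> legal
(2,7): no bracket -> illegal
(3,6): flips 1 -> legal
(3,7): flips 1 -> legal
(4,2): no bracket -> illegal
(4,7): flips 1 -> legal
(5,2): flips 1 -> legal
(5,6): no bracket -> illegal
(6,2): flips 1 -> legal
(6,3): flips 1 -> legal
(6,4): no bracket -> illegal
(6,7): no bracket -> illegal
B mobility = 7
-- W to move --
(2,1): no bracket -> illegal
(2,2): no bracket -> illegal
(2,3): flips 2 -> legal
(2,4): no bracket -> illegal
(2,5): no bracket -> illegal
(3,1): flips 3 -> legal
(3,6): no bracket -> illegal
(4,1): no bracket -> illegal
(4,2): flips 3 -> legal
(5,2): no bracket -> illegal
(5,6): flips 2 -> legal
(6,3): no bracket -> illegal
(6,4): flips 1 -> legal
(6,7): no bracket -> illegal
(7,4): no bracket -> illegal
(7,6): no bracket -> illegal
(7,7): no bracket -> illegal
W mobility = 5

Answer: B=7 W=5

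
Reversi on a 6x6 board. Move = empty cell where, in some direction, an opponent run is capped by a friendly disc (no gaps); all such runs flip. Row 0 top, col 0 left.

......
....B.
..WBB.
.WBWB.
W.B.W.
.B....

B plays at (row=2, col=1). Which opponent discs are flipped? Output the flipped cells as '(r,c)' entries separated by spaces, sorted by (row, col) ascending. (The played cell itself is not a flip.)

Answer: (2,2)

Derivation:
Dir NW: first cell '.' (not opp) -> no flip
Dir N: first cell '.' (not opp) -> no flip
Dir NE: first cell '.' (not opp) -> no flip
Dir W: first cell '.' (not opp) -> no flip
Dir E: opp run (2,2) capped by B -> flip
Dir SW: first cell '.' (not opp) -> no flip
Dir S: opp run (3,1), next='.' -> no flip
Dir SE: first cell 'B' (not opp) -> no flip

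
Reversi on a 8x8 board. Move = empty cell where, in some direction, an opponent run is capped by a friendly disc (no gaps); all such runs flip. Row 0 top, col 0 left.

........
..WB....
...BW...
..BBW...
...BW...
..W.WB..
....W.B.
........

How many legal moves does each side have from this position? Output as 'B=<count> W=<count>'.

-- B to move --
(0,1): flips 1 -> legal
(0,2): no bracket -> illegal
(0,3): no bracket -> illegal
(1,1): flips 1 -> legal
(1,4): no bracket -> illegal
(1,5): flips 1 -> legal
(2,1): no bracket -> illegal
(2,2): no bracket -> illegal
(2,5): flips 2 -> legal
(3,5): flips 2 -> legal
(4,1): no bracket -> illegal
(4,2): no bracket -> illegal
(4,5): flips 2 -> legal
(5,1): no bracket -> illegal
(5,3): flips 1 -> legal
(6,1): flips 1 -> legal
(6,2): no bracket -> illegal
(6,3): no bracket -> illegal
(6,5): flips 1 -> legal
(7,3): flips 1 -> legal
(7,4): no bracket -> illegal
(7,5): no bracket -> illegal
B mobility = 10
-- W to move --
(0,2): flips 1 -> legal
(0,3): no bracket -> illegal
(0,4): no bracket -> illegal
(1,4): flips 1 -> legal
(2,1): flips 2 -> legal
(2,2): flips 2 -> legal
(3,1): flips 2 -> legal
(4,1): no bracket -> illegal
(4,2): flips 2 -> legal
(4,5): no bracket -> illegal
(4,6): flips 1 -> legal
(5,3): no bracket -> illegal
(5,6): flips 1 -> legal
(5,7): no bracket -> illegal
(6,5): no bracket -> illegal
(6,7): no bracket -> illegal
(7,5): no bracket -> illegal
(7,6): no bracket -> illegal
(7,7): flips 2 -> legal
W mobility = 9

Answer: B=10 W=9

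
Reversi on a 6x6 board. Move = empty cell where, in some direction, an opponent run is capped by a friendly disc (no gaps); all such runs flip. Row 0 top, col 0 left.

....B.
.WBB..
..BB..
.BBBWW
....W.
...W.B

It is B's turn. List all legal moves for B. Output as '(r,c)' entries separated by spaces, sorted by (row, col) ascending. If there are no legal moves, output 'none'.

(0,0): flips 1 -> legal
(0,1): no bracket -> illegal
(0,2): no bracket -> illegal
(1,0): flips 1 -> legal
(2,0): no bracket -> illegal
(2,1): no bracket -> illegal
(2,4): no bracket -> illegal
(2,5): no bracket -> illegal
(4,2): no bracket -> illegal
(4,3): no bracket -> illegal
(4,5): flips 1 -> legal
(5,2): no bracket -> illegal
(5,4): no bracket -> illegal

Answer: (0,0) (1,0) (4,5)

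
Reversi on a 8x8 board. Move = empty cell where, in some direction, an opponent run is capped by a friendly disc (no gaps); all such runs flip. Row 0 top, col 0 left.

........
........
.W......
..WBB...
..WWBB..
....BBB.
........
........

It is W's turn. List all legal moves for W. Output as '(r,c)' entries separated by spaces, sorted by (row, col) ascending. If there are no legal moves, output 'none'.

Answer: (2,3) (2,4) (2,5) (3,5) (4,6) (6,5)

Derivation:
(2,2): no bracket -> illegal
(2,3): flips 1 -> legal
(2,4): flips 1 -> legal
(2,5): flips 1 -> legal
(3,5): flips 2 -> legal
(3,6): no bracket -> illegal
(4,6): flips 2 -> legal
(4,7): no bracket -> illegal
(5,3): no bracket -> illegal
(5,7): no bracket -> illegal
(6,3): no bracket -> illegal
(6,4): no bracket -> illegal
(6,5): flips 1 -> legal
(6,6): no bracket -> illegal
(6,7): no bracket -> illegal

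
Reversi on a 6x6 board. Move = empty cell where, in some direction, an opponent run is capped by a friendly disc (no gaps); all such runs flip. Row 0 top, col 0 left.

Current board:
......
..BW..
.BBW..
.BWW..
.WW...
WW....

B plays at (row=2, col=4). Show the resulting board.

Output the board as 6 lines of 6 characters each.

Answer: ......
..BW..
.BBBB.
.BWW..
.WW...
WW....

Derivation:
Place B at (2,4); scan 8 dirs for brackets.
Dir NW: opp run (1,3), next='.' -> no flip
Dir N: first cell '.' (not opp) -> no flip
Dir NE: first cell '.' (not opp) -> no flip
Dir W: opp run (2,3) capped by B -> flip
Dir E: first cell '.' (not opp) -> no flip
Dir SW: opp run (3,3) (4,2) (5,1), next=edge -> no flip
Dir S: first cell '.' (not opp) -> no flip
Dir SE: first cell '.' (not opp) -> no flip
All flips: (2,3)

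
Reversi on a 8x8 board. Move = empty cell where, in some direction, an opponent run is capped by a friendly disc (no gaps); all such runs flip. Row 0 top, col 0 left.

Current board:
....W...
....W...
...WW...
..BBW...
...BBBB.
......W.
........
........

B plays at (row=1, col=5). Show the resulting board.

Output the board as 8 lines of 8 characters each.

Place B at (1,5); scan 8 dirs for brackets.
Dir NW: opp run (0,4), next=edge -> no flip
Dir N: first cell '.' (not opp) -> no flip
Dir NE: first cell '.' (not opp) -> no flip
Dir W: opp run (1,4), next='.' -> no flip
Dir E: first cell '.' (not opp) -> no flip
Dir SW: opp run (2,4) capped by B -> flip
Dir S: first cell '.' (not opp) -> no flip
Dir SE: first cell '.' (not opp) -> no flip
All flips: (2,4)

Answer: ....W...
....WB..
...WB...
..BBW...
...BBBB.
......W.
........
........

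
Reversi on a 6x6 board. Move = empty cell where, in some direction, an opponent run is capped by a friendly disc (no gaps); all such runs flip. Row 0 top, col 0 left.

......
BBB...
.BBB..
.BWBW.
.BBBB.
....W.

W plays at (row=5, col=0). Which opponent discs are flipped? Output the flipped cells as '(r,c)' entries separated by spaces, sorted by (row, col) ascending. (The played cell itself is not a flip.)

Dir NW: edge -> no flip
Dir N: first cell '.' (not opp) -> no flip
Dir NE: opp run (4,1) capped by W -> flip
Dir W: edge -> no flip
Dir E: first cell '.' (not opp) -> no flip
Dir SW: edge -> no flip
Dir S: edge -> no flip
Dir SE: edge -> no flip

Answer: (4,1)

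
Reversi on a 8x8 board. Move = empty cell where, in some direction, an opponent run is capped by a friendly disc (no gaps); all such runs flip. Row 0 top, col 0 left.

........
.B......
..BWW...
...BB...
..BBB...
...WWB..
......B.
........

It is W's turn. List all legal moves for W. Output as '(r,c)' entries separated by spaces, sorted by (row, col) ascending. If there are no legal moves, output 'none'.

Answer: (2,1) (3,1) (3,2) (3,5) (4,5) (5,1) (5,6)

Derivation:
(0,0): no bracket -> illegal
(0,1): no bracket -> illegal
(0,2): no bracket -> illegal
(1,0): no bracket -> illegal
(1,2): no bracket -> illegal
(1,3): no bracket -> illegal
(2,0): no bracket -> illegal
(2,1): flips 1 -> legal
(2,5): no bracket -> illegal
(3,1): flips 1 -> legal
(3,2): flips 1 -> legal
(3,5): flips 1 -> legal
(4,1): no bracket -> illegal
(4,5): flips 1 -> legal
(4,6): no bracket -> illegal
(5,1): flips 2 -> legal
(5,2): no bracket -> illegal
(5,6): flips 1 -> legal
(5,7): no bracket -> illegal
(6,4): no bracket -> illegal
(6,5): no bracket -> illegal
(6,7): no bracket -> illegal
(7,5): no bracket -> illegal
(7,6): no bracket -> illegal
(7,7): no bracket -> illegal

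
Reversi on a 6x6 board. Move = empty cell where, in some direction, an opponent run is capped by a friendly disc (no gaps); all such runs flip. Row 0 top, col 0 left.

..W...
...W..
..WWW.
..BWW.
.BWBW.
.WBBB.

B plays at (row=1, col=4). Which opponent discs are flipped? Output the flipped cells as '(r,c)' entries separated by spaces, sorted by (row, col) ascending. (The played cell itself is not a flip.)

Answer: (2,3) (2,4) (3,4) (4,4)

Derivation:
Dir NW: first cell '.' (not opp) -> no flip
Dir N: first cell '.' (not opp) -> no flip
Dir NE: first cell '.' (not opp) -> no flip
Dir W: opp run (1,3), next='.' -> no flip
Dir E: first cell '.' (not opp) -> no flip
Dir SW: opp run (2,3) capped by B -> flip
Dir S: opp run (2,4) (3,4) (4,4) capped by B -> flip
Dir SE: first cell '.' (not opp) -> no flip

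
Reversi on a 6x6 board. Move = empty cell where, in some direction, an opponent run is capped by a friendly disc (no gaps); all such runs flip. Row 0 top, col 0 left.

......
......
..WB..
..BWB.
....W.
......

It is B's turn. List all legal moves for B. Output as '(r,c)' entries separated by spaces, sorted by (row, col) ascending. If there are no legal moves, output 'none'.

(1,1): no bracket -> illegal
(1,2): flips 1 -> legal
(1,3): no bracket -> illegal
(2,1): flips 1 -> legal
(2,4): no bracket -> illegal
(3,1): no bracket -> illegal
(3,5): no bracket -> illegal
(4,2): no bracket -> illegal
(4,3): flips 1 -> legal
(4,5): no bracket -> illegal
(5,3): no bracket -> illegal
(5,4): flips 1 -> legal
(5,5): no bracket -> illegal

Answer: (1,2) (2,1) (4,3) (5,4)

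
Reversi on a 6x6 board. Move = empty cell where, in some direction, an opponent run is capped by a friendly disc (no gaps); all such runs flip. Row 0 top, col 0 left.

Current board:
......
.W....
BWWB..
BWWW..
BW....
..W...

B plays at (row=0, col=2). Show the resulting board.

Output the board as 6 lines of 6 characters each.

Place B at (0,2); scan 8 dirs for brackets.
Dir NW: edge -> no flip
Dir N: edge -> no flip
Dir NE: edge -> no flip
Dir W: first cell '.' (not opp) -> no flip
Dir E: first cell '.' (not opp) -> no flip
Dir SW: opp run (1,1) capped by B -> flip
Dir S: first cell '.' (not opp) -> no flip
Dir SE: first cell '.' (not opp) -> no flip
All flips: (1,1)

Answer: ..B...
.B....
BWWB..
BWWW..
BW....
..W...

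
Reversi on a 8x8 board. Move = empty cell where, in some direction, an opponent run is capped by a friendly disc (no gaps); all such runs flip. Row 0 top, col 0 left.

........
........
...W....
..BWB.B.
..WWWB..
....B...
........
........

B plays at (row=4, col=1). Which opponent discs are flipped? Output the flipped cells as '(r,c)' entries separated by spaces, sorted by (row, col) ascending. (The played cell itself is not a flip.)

Dir NW: first cell '.' (not opp) -> no flip
Dir N: first cell '.' (not opp) -> no flip
Dir NE: first cell 'B' (not opp) -> no flip
Dir W: first cell '.' (not opp) -> no flip
Dir E: opp run (4,2) (4,3) (4,4) capped by B -> flip
Dir SW: first cell '.' (not opp) -> no flip
Dir S: first cell '.' (not opp) -> no flip
Dir SE: first cell '.' (not opp) -> no flip

Answer: (4,2) (4,3) (4,4)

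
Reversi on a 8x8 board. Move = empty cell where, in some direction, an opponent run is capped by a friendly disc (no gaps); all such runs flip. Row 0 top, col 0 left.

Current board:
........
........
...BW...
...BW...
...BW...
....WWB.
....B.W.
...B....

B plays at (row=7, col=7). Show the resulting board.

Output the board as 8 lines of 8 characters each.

Answer: ........
........
...BW...
...BW...
...BB...
....WBB.
....B.B.
...B...B

Derivation:
Place B at (7,7); scan 8 dirs for brackets.
Dir NW: opp run (6,6) (5,5) (4,4) capped by B -> flip
Dir N: first cell '.' (not opp) -> no flip
Dir NE: edge -> no flip
Dir W: first cell '.' (not opp) -> no flip
Dir E: edge -> no flip
Dir SW: edge -> no flip
Dir S: edge -> no flip
Dir SE: edge -> no flip
All flips: (4,4) (5,5) (6,6)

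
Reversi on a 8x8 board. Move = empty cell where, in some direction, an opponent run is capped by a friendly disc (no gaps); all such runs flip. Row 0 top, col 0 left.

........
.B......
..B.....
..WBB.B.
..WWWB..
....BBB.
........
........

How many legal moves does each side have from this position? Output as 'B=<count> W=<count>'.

-- B to move --
(2,1): flips 2 -> legal
(2,3): no bracket -> illegal
(3,1): flips 1 -> legal
(3,5): no bracket -> illegal
(4,1): flips 3 -> legal
(5,1): flips 1 -> legal
(5,2): flips 3 -> legal
(5,3): flips 1 -> legal
B mobility = 6
-- W to move --
(0,0): flips 3 -> legal
(0,1): no bracket -> illegal
(0,2): no bracket -> illegal
(1,0): no bracket -> illegal
(1,2): flips 1 -> legal
(1,3): no bracket -> illegal
(2,0): no bracket -> illegal
(2,1): no bracket -> illegal
(2,3): flips 1 -> legal
(2,4): flips 2 -> legal
(2,5): flips 1 -> legal
(2,6): no bracket -> illegal
(2,7): no bracket -> illegal
(3,1): no bracket -> illegal
(3,5): flips 2 -> legal
(3,7): no bracket -> illegal
(4,6): flips 1 -> legal
(4,7): no bracket -> illegal
(5,3): no bracket -> illegal
(5,7): no bracket -> illegal
(6,3): no bracket -> illegal
(6,4): flips 1 -> legal
(6,5): flips 1 -> legal
(6,6): flips 1 -> legal
(6,7): no bracket -> illegal
W mobility = 10

Answer: B=6 W=10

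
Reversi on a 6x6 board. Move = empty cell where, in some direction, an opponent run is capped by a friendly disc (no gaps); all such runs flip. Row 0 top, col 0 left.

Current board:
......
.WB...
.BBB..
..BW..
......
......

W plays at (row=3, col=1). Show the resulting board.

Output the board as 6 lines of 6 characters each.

Place W at (3,1); scan 8 dirs for brackets.
Dir NW: first cell '.' (not opp) -> no flip
Dir N: opp run (2,1) capped by W -> flip
Dir NE: opp run (2,2), next='.' -> no flip
Dir W: first cell '.' (not opp) -> no flip
Dir E: opp run (3,2) capped by W -> flip
Dir SW: first cell '.' (not opp) -> no flip
Dir S: first cell '.' (not opp) -> no flip
Dir SE: first cell '.' (not opp) -> no flip
All flips: (2,1) (3,2)

Answer: ......
.WB...
.WBB..
.WWW..
......
......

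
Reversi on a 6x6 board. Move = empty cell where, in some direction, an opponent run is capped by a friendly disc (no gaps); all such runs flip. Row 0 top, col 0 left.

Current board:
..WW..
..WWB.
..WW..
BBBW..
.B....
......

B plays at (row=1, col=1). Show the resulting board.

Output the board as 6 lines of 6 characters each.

Answer: ..WW..
.BBBB.
..WW..
BBBW..
.B....
......

Derivation:
Place B at (1,1); scan 8 dirs for brackets.
Dir NW: first cell '.' (not opp) -> no flip
Dir N: first cell '.' (not opp) -> no flip
Dir NE: opp run (0,2), next=edge -> no flip
Dir W: first cell '.' (not opp) -> no flip
Dir E: opp run (1,2) (1,3) capped by B -> flip
Dir SW: first cell '.' (not opp) -> no flip
Dir S: first cell '.' (not opp) -> no flip
Dir SE: opp run (2,2) (3,3), next='.' -> no flip
All flips: (1,2) (1,3)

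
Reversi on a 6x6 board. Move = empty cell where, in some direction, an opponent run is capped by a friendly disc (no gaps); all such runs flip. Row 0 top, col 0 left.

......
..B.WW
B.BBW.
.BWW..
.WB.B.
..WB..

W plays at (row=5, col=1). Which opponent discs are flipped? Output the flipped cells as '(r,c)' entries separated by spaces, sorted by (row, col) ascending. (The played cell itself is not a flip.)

Answer: (4,2)

Derivation:
Dir NW: first cell '.' (not opp) -> no flip
Dir N: first cell 'W' (not opp) -> no flip
Dir NE: opp run (4,2) capped by W -> flip
Dir W: first cell '.' (not opp) -> no flip
Dir E: first cell 'W' (not opp) -> no flip
Dir SW: edge -> no flip
Dir S: edge -> no flip
Dir SE: edge -> no flip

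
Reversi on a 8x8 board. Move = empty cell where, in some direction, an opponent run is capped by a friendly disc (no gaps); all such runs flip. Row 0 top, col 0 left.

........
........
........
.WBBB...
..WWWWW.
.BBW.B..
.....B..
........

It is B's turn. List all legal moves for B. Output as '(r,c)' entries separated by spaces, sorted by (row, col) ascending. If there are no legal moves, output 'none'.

(2,0): no bracket -> illegal
(2,1): no bracket -> illegal
(2,2): no bracket -> illegal
(3,0): flips 1 -> legal
(3,5): flips 1 -> legal
(3,6): no bracket -> illegal
(3,7): flips 1 -> legal
(4,0): no bracket -> illegal
(4,1): no bracket -> illegal
(4,7): no bracket -> illegal
(5,4): flips 3 -> legal
(5,6): flips 1 -> legal
(5,7): no bracket -> illegal
(6,2): no bracket -> illegal
(6,3): flips 2 -> legal
(6,4): no bracket -> illegal

Answer: (3,0) (3,5) (3,7) (5,4) (5,6) (6,3)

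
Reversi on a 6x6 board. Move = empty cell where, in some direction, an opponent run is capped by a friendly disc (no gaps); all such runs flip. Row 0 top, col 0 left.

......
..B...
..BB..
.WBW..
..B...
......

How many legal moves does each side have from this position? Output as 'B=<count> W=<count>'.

-- B to move --
(2,0): flips 1 -> legal
(2,1): no bracket -> illegal
(2,4): flips 1 -> legal
(3,0): flips 1 -> legal
(3,4): flips 1 -> legal
(4,0): flips 1 -> legal
(4,1): no bracket -> illegal
(4,3): flips 1 -> legal
(4,4): flips 1 -> legal
B mobility = 7
-- W to move --
(0,1): no bracket -> illegal
(0,2): no bracket -> illegal
(0,3): no bracket -> illegal
(1,1): flips 1 -> legal
(1,3): flips 2 -> legal
(1,4): no bracket -> illegal
(2,1): no bracket -> illegal
(2,4): no bracket -> illegal
(3,4): no bracket -> illegal
(4,1): no bracket -> illegal
(4,3): no bracket -> illegal
(5,1): flips 1 -> legal
(5,2): no bracket -> illegal
(5,3): flips 1 -> legal
W mobility = 4

Answer: B=7 W=4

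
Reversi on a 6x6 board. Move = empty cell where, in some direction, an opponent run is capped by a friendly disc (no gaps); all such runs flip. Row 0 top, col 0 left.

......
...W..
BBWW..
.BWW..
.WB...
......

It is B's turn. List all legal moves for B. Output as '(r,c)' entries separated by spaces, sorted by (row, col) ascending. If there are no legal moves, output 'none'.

(0,2): no bracket -> illegal
(0,3): no bracket -> illegal
(0,4): flips 2 -> legal
(1,1): no bracket -> illegal
(1,2): flips 2 -> legal
(1,4): no bracket -> illegal
(2,4): flips 3 -> legal
(3,0): no bracket -> illegal
(3,4): flips 2 -> legal
(4,0): flips 1 -> legal
(4,3): flips 1 -> legal
(4,4): no bracket -> illegal
(5,0): no bracket -> illegal
(5,1): flips 1 -> legal
(5,2): no bracket -> illegal

Answer: (0,4) (1,2) (2,4) (3,4) (4,0) (4,3) (5,1)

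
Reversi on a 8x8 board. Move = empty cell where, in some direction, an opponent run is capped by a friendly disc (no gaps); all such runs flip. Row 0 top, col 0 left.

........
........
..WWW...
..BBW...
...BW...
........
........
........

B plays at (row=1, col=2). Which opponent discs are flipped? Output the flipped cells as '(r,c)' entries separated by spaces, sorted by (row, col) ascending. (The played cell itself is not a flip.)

Dir NW: first cell '.' (not opp) -> no flip
Dir N: first cell '.' (not opp) -> no flip
Dir NE: first cell '.' (not opp) -> no flip
Dir W: first cell '.' (not opp) -> no flip
Dir E: first cell '.' (not opp) -> no flip
Dir SW: first cell '.' (not opp) -> no flip
Dir S: opp run (2,2) capped by B -> flip
Dir SE: opp run (2,3) (3,4), next='.' -> no flip

Answer: (2,2)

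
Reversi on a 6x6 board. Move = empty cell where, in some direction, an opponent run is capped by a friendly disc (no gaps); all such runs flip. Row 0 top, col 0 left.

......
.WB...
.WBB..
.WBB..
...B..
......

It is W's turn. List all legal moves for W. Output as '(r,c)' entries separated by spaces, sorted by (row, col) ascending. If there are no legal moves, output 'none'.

Answer: (0,3) (1,3) (2,4) (3,4) (4,4) (5,4)

Derivation:
(0,1): no bracket -> illegal
(0,2): no bracket -> illegal
(0,3): flips 1 -> legal
(1,3): flips 2 -> legal
(1,4): no bracket -> illegal
(2,4): flips 2 -> legal
(3,4): flips 2 -> legal
(4,1): no bracket -> illegal
(4,2): no bracket -> illegal
(4,4): flips 2 -> legal
(5,2): no bracket -> illegal
(5,3): no bracket -> illegal
(5,4): flips 2 -> legal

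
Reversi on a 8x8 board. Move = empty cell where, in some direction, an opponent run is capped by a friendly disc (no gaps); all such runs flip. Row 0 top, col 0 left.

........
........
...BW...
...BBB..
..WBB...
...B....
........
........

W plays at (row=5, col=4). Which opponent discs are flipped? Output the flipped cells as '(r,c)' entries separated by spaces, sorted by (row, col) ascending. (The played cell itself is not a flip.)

Answer: (3,4) (4,4)

Derivation:
Dir NW: opp run (4,3), next='.' -> no flip
Dir N: opp run (4,4) (3,4) capped by W -> flip
Dir NE: first cell '.' (not opp) -> no flip
Dir W: opp run (5,3), next='.' -> no flip
Dir E: first cell '.' (not opp) -> no flip
Dir SW: first cell '.' (not opp) -> no flip
Dir S: first cell '.' (not opp) -> no flip
Dir SE: first cell '.' (not opp) -> no flip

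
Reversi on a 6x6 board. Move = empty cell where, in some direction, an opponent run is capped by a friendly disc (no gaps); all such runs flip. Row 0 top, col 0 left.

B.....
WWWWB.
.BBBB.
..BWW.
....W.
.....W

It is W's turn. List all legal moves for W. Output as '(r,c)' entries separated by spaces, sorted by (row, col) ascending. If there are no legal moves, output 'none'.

Answer: (0,4) (1,5) (3,0) (3,1) (3,5) (4,2) (4,3)

Derivation:
(0,1): no bracket -> illegal
(0,3): no bracket -> illegal
(0,4): flips 2 -> legal
(0,5): no bracket -> illegal
(1,5): flips 2 -> legal
(2,0): no bracket -> illegal
(2,5): no bracket -> illegal
(3,0): flips 1 -> legal
(3,1): flips 3 -> legal
(3,5): flips 1 -> legal
(4,1): no bracket -> illegal
(4,2): flips 2 -> legal
(4,3): flips 2 -> legal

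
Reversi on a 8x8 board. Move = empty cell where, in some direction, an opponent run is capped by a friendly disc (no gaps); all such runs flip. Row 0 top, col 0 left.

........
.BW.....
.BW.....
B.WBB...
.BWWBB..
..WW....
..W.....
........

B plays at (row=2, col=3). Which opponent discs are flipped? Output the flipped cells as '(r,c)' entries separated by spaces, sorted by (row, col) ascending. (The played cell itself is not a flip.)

Dir NW: opp run (1,2), next='.' -> no flip
Dir N: first cell '.' (not opp) -> no flip
Dir NE: first cell '.' (not opp) -> no flip
Dir W: opp run (2,2) capped by B -> flip
Dir E: first cell '.' (not opp) -> no flip
Dir SW: opp run (3,2) capped by B -> flip
Dir S: first cell 'B' (not opp) -> no flip
Dir SE: first cell 'B' (not opp) -> no flip

Answer: (2,2) (3,2)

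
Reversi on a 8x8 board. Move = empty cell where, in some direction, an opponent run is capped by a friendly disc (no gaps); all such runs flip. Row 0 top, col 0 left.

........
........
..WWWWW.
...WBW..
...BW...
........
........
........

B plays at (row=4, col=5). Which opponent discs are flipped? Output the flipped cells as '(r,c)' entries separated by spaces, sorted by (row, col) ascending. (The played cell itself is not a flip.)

Answer: (4,4)

Derivation:
Dir NW: first cell 'B' (not opp) -> no flip
Dir N: opp run (3,5) (2,5), next='.' -> no flip
Dir NE: first cell '.' (not opp) -> no flip
Dir W: opp run (4,4) capped by B -> flip
Dir E: first cell '.' (not opp) -> no flip
Dir SW: first cell '.' (not opp) -> no flip
Dir S: first cell '.' (not opp) -> no flip
Dir SE: first cell '.' (not opp) -> no flip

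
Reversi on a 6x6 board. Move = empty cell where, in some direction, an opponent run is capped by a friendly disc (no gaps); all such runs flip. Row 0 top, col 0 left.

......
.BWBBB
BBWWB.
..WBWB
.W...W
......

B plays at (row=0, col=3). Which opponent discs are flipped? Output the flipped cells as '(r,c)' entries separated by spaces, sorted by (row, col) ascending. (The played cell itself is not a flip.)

Answer: (1,2)

Derivation:
Dir NW: edge -> no flip
Dir N: edge -> no flip
Dir NE: edge -> no flip
Dir W: first cell '.' (not opp) -> no flip
Dir E: first cell '.' (not opp) -> no flip
Dir SW: opp run (1,2) capped by B -> flip
Dir S: first cell 'B' (not opp) -> no flip
Dir SE: first cell 'B' (not opp) -> no flip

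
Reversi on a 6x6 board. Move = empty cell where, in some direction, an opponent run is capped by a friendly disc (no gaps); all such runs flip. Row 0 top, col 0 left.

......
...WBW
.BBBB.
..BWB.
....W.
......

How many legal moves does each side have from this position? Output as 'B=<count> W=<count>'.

Answer: B=8 W=4

Derivation:
-- B to move --
(0,2): flips 1 -> legal
(0,3): flips 1 -> legal
(0,4): flips 1 -> legal
(0,5): no bracket -> illegal
(1,2): flips 1 -> legal
(2,5): no bracket -> illegal
(3,5): no bracket -> illegal
(4,2): flips 1 -> legal
(4,3): flips 1 -> legal
(4,5): no bracket -> illegal
(5,3): no bracket -> illegal
(5,4): flips 1 -> legal
(5,5): flips 2 -> legal
B mobility = 8
-- W to move --
(0,3): no bracket -> illegal
(0,4): flips 3 -> legal
(0,5): no bracket -> illegal
(1,0): no bracket -> illegal
(1,1): flips 1 -> legal
(1,2): no bracket -> illegal
(2,0): no bracket -> illegal
(2,5): no bracket -> illegal
(3,0): no bracket -> illegal
(3,1): flips 2 -> legal
(3,5): flips 2 -> legal
(4,1): no bracket -> illegal
(4,2): no bracket -> illegal
(4,3): no bracket -> illegal
(4,5): no bracket -> illegal
W mobility = 4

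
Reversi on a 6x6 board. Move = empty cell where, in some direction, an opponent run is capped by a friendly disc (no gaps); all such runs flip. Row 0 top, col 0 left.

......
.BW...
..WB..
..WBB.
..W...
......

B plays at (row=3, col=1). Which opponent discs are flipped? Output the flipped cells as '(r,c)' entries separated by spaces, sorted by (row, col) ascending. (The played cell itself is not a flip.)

Dir NW: first cell '.' (not opp) -> no flip
Dir N: first cell '.' (not opp) -> no flip
Dir NE: opp run (2,2), next='.' -> no flip
Dir W: first cell '.' (not opp) -> no flip
Dir E: opp run (3,2) capped by B -> flip
Dir SW: first cell '.' (not opp) -> no flip
Dir S: first cell '.' (not opp) -> no flip
Dir SE: opp run (4,2), next='.' -> no flip

Answer: (3,2)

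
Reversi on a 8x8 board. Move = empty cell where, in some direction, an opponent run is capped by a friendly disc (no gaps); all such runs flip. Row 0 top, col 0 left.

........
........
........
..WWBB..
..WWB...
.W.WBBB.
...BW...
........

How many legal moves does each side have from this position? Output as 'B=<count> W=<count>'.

Answer: B=10 W=11

Derivation:
-- B to move --
(2,1): flips 2 -> legal
(2,2): flips 1 -> legal
(2,3): flips 3 -> legal
(2,4): no bracket -> illegal
(3,1): flips 2 -> legal
(4,0): no bracket -> illegal
(4,1): flips 2 -> legal
(5,0): no bracket -> illegal
(5,2): flips 2 -> legal
(6,0): no bracket -> illegal
(6,1): no bracket -> illegal
(6,2): flips 1 -> legal
(6,5): flips 1 -> legal
(7,3): flips 1 -> legal
(7,4): flips 1 -> legal
(7,5): no bracket -> illegal
B mobility = 10
-- W to move --
(2,3): no bracket -> illegal
(2,4): flips 3 -> legal
(2,5): flips 1 -> legal
(2,6): flips 2 -> legal
(3,6): flips 2 -> legal
(4,5): flips 1 -> legal
(4,6): flips 1 -> legal
(4,7): no bracket -> illegal
(5,2): no bracket -> illegal
(5,7): flips 3 -> legal
(6,2): flips 1 -> legal
(6,5): flips 1 -> legal
(6,6): flips 2 -> legal
(6,7): no bracket -> illegal
(7,2): no bracket -> illegal
(7,3): flips 1 -> legal
(7,4): no bracket -> illegal
W mobility = 11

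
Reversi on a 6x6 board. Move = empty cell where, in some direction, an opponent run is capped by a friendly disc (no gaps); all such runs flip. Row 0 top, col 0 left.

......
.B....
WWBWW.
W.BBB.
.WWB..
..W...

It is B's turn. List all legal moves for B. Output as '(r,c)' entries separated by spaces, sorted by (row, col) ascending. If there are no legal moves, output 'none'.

Answer: (1,0) (1,2) (1,3) (1,4) (1,5) (2,5) (3,1) (4,0) (5,0) (5,1)

Derivation:
(1,0): flips 1 -> legal
(1,2): flips 1 -> legal
(1,3): flips 1 -> legal
(1,4): flips 2 -> legal
(1,5): flips 1 -> legal
(2,5): flips 2 -> legal
(3,1): flips 1 -> legal
(3,5): no bracket -> illegal
(4,0): flips 2 -> legal
(5,0): flips 1 -> legal
(5,1): flips 1 -> legal
(5,3): no bracket -> illegal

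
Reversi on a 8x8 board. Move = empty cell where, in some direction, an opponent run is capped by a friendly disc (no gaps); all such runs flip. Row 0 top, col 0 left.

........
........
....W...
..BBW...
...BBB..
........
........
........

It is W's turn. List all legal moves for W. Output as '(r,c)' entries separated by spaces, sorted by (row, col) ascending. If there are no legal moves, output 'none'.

Answer: (3,1) (4,2) (5,2) (5,4) (5,6)

Derivation:
(2,1): no bracket -> illegal
(2,2): no bracket -> illegal
(2,3): no bracket -> illegal
(3,1): flips 2 -> legal
(3,5): no bracket -> illegal
(3,6): no bracket -> illegal
(4,1): no bracket -> illegal
(4,2): flips 1 -> legal
(4,6): no bracket -> illegal
(5,2): flips 1 -> legal
(5,3): no bracket -> illegal
(5,4): flips 1 -> legal
(5,5): no bracket -> illegal
(5,6): flips 1 -> legal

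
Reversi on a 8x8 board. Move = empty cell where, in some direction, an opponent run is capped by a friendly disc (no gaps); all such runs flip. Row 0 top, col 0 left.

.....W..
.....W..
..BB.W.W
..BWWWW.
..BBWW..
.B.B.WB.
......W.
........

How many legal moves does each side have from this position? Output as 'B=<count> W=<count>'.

-- B to move --
(0,4): no bracket -> illegal
(0,6): no bracket -> illegal
(1,4): no bracket -> illegal
(1,6): flips 2 -> legal
(1,7): no bracket -> illegal
(2,4): flips 1 -> legal
(2,6): flips 2 -> legal
(3,7): flips 4 -> legal
(4,6): flips 2 -> legal
(4,7): no bracket -> illegal
(5,4): flips 1 -> legal
(5,7): no bracket -> illegal
(6,4): no bracket -> illegal
(6,5): no bracket -> illegal
(6,7): no bracket -> illegal
(7,5): no bracket -> illegal
(7,6): flips 1 -> legal
(7,7): flips 4 -> legal
B mobility = 8
-- W to move --
(1,1): flips 1 -> legal
(1,2): flips 1 -> legal
(1,3): flips 1 -> legal
(1,4): no bracket -> illegal
(2,1): no bracket -> illegal
(2,4): no bracket -> illegal
(3,1): flips 1 -> legal
(4,0): no bracket -> illegal
(4,1): flips 2 -> legal
(4,6): flips 1 -> legal
(4,7): no bracket -> illegal
(5,0): no bracket -> illegal
(5,2): flips 1 -> legal
(5,4): no bracket -> illegal
(5,7): flips 1 -> legal
(6,0): flips 2 -> legal
(6,1): no bracket -> illegal
(6,2): flips 1 -> legal
(6,3): flips 2 -> legal
(6,4): no bracket -> illegal
(6,5): no bracket -> illegal
(6,7): flips 1 -> legal
W mobility = 12

Answer: B=8 W=12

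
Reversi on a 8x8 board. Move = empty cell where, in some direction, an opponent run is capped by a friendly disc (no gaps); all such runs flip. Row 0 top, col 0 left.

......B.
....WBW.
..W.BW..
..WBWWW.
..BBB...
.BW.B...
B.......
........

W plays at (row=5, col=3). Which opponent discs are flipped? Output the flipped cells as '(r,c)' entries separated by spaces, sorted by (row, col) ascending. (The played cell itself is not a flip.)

Answer: (4,4)

Derivation:
Dir NW: opp run (4,2), next='.' -> no flip
Dir N: opp run (4,3) (3,3), next='.' -> no flip
Dir NE: opp run (4,4) capped by W -> flip
Dir W: first cell 'W' (not opp) -> no flip
Dir E: opp run (5,4), next='.' -> no flip
Dir SW: first cell '.' (not opp) -> no flip
Dir S: first cell '.' (not opp) -> no flip
Dir SE: first cell '.' (not opp) -> no flip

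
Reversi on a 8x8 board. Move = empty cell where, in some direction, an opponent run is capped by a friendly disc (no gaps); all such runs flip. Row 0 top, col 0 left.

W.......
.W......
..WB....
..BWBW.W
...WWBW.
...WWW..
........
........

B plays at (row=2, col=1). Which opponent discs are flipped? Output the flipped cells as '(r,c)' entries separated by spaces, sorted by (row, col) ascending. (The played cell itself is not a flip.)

Answer: (2,2)

Derivation:
Dir NW: first cell '.' (not opp) -> no flip
Dir N: opp run (1,1), next='.' -> no flip
Dir NE: first cell '.' (not opp) -> no flip
Dir W: first cell '.' (not opp) -> no flip
Dir E: opp run (2,2) capped by B -> flip
Dir SW: first cell '.' (not opp) -> no flip
Dir S: first cell '.' (not opp) -> no flip
Dir SE: first cell 'B' (not opp) -> no flip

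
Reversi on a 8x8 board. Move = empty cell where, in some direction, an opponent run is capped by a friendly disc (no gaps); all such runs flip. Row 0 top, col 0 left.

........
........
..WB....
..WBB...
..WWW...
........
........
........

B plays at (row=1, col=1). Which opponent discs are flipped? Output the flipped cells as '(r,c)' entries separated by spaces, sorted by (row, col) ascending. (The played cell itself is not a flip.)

Answer: (2,2)

Derivation:
Dir NW: first cell '.' (not opp) -> no flip
Dir N: first cell '.' (not opp) -> no flip
Dir NE: first cell '.' (not opp) -> no flip
Dir W: first cell '.' (not opp) -> no flip
Dir E: first cell '.' (not opp) -> no flip
Dir SW: first cell '.' (not opp) -> no flip
Dir S: first cell '.' (not opp) -> no flip
Dir SE: opp run (2,2) capped by B -> flip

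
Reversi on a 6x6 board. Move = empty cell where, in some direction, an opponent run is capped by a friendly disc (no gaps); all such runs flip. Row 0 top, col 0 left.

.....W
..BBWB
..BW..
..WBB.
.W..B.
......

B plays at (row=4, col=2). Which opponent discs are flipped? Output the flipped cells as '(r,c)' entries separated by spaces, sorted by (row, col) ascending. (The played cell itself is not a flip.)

Answer: (3,2)

Derivation:
Dir NW: first cell '.' (not opp) -> no flip
Dir N: opp run (3,2) capped by B -> flip
Dir NE: first cell 'B' (not opp) -> no flip
Dir W: opp run (4,1), next='.' -> no flip
Dir E: first cell '.' (not opp) -> no flip
Dir SW: first cell '.' (not opp) -> no flip
Dir S: first cell '.' (not opp) -> no flip
Dir SE: first cell '.' (not opp) -> no flip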